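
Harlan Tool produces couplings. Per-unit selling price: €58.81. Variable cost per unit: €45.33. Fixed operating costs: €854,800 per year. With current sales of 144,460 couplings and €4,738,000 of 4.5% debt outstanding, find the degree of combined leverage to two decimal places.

Contribution at this volume is 144,460 × €13.48 = €1,947,320.80.
Subtracting fixed costs: EBIT = €1,947,320.80 − €854,800 = €1,092,520.80. Interest = €213,210.00.
DOL = €1,947,320.80 ÷ €1,092,520.80 = 1.7824; DFL = €1,092,520.80 ÷ €879,310.80 = 1.2425.
Combined leverage = 1.7824 × 1.2425 = 2.2146.

2.21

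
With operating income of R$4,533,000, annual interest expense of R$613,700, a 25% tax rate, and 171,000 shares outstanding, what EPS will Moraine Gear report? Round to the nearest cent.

R$17.19

Pre-tax income = R$4,533,000 − R$613,700.00 = R$3,919,300.00.
After tax at 25%: net income = R$3,919,300.00 × 0.75 = R$2,939,475.00.
Per share: R$2,939,475.00 / 171,000 shares = R$17.19.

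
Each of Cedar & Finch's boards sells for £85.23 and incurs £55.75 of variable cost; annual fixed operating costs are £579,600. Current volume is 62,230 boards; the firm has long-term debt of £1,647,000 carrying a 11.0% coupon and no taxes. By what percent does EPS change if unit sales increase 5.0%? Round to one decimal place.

+8.5%

Contribution at this volume is 62,230 × £29.48 = £1,834,540.40.
Operating income = contribution − fixed costs = £1,834,540.40 − £579,600 = £1,254,940.40.
After interest of £181,170.00, pre-tax earnings = £1,073,770.40.
DCL = total CM / (EBIT − I) = £1,834,540.40 / £1,073,770.40 = 1.7085.
%ΔEPS = DCL × %ΔSales = 1.7085 × +5.0% = +8.5%.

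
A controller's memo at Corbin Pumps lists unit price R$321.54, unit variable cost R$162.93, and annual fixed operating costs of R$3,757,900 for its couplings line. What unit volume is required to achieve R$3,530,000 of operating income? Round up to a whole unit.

Contribution margin per unit = R$321.54 − R$162.93 = R$158.61.
Units = (FC + target) / CM = (R$3,757,900 + R$3,530,000) / R$158.61 = 45,948.55, so 45,949 couplings.

45,949 couplings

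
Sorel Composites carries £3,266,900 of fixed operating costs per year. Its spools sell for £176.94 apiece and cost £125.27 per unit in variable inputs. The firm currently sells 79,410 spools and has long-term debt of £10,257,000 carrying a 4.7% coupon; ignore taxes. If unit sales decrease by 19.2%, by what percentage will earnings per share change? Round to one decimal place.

-222.5%

Total contribution margin = 79,410 × £51.67 = £4,103,114.70.
Operating income = contribution − fixed costs = £4,103,114.70 − £3,266,900 = £836,214.70.
After interest of £482,079.00, pre-tax earnings = £354,135.70.
Degree of combined leverage = contribution ÷ (EBIT − I) = £4,103,114.70 ÷ £354,135.70 = 11.5863.
EPS therefore changes by 11.5863 × (-19.2%) = -222.5%.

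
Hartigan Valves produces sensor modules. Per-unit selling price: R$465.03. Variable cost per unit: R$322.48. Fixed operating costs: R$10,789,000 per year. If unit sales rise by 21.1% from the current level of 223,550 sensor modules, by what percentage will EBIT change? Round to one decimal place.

Contribution at this volume is 223,550 × R$142.55 = R$31,867,052.50.
Operating income = contribution − fixed costs = R$31,867,052.50 − R$10,789,000 = R$21,078,052.50.
So DOL = total CM / EBIT = R$31,867,052.50 / R$21,078,052.50 = 1.5119.
Operating income changes by 1.5119 × +21.1% = +31.9%.

+31.9%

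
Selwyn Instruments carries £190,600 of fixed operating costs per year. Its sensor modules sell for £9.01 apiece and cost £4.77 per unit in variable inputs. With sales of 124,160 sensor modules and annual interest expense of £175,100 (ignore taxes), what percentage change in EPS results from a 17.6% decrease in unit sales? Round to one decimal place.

-57.6%

Total contribution margin = 124,160 × £4.24 = £526,438.40.
Operating income = contribution − fixed costs = £526,438.40 − £190,600 = £335,838.40.
After interest of £175,100.00, pre-tax earnings = £160,738.40.
DCL = total CM / (EBIT − I) = £526,438.40 / £160,738.40 = 3.2751.
%ΔEPS = DCL × %ΔSales = 3.2751 × -17.6% = -57.6%.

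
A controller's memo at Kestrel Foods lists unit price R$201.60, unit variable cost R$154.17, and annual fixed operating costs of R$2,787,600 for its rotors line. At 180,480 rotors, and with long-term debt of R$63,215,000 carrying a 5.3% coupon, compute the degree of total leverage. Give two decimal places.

3.53

Total contribution margin = 180,480 × R$47.43 = R$8,560,166.40.
EBIT = R$8,560,166.40 − R$2,787,600 = R$5,772,566.40. Interest = R$3,350,395.00, so EBIT − I = R$2,422,171.40.
DCL = contribution ÷ (EBIT − I) = R$8,560,166.40 ÷ R$2,422,171.40 = 3.5341.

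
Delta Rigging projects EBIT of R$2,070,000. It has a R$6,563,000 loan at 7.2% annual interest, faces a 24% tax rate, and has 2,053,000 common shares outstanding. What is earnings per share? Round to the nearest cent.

R$0.59

Interest = R$472,536.00, so EBT = R$2,070,000 − R$472,536.00 = R$1,597,464.00.
After tax at 24%: net income = R$1,597,464.00 × 0.76 = R$1,214,072.64.
EPS = R$1,214,072.64 ÷ 2,053,000 = R$0.59.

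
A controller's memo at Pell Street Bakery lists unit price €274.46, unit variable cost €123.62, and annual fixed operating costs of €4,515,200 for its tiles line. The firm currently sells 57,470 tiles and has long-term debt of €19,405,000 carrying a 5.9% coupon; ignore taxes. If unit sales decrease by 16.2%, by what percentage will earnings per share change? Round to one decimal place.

-46.7%

At 57,470 units, contribution = 57,470 × €150.84 = €8,668,774.80.
Operating income = contribution − fixed costs = €8,668,774.80 − €4,515,200 = €4,153,574.80.
Interest = €1,144,895.00, so EBIT − I = €3,008,679.80.
DCL = total CM / (EBIT − I) = €8,668,774.80 / €3,008,679.80 = 2.8813.
%ΔEPS = DCL × %ΔSales = 2.8813 × -16.2% = -46.7%.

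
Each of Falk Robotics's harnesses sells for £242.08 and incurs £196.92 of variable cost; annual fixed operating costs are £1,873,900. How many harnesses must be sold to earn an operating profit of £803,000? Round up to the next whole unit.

59,276 harnesses

Each unit contributes £242.08 − £196.92 = £45.16.
Required volume = (fixed costs + target profit) ÷ CM = (£1,873,900 + £803,000) ÷ £45.16 = 59,275.91, so 59,276 harnesses.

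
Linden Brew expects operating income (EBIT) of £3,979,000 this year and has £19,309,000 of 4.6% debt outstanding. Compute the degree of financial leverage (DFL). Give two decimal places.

Annual interest charges come to £888,214.00.
Degree of financial leverage = EBIT / (EBIT − interest) = £3,979,000 / £3,090,786.00 = 1.2874.

1.29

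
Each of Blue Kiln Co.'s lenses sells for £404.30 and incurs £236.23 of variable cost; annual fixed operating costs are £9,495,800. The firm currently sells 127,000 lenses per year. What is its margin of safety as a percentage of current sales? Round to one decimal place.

Unit CM = price − variable cost = £404.30 − £236.23 = £168.07. Break-even units = £9,495,800 ÷ £168.07 = 56,499.08; break-even revenue = 56,499.08 × £404.30 = £22,842,577.14.
Actual sales revenue = 127,000 × £404.30 = £51,346,100.00.
Margin of safety = (£51,346,100.00 − £22,842,577.14) ÷ £51,346,100.00 = 55.5%.

55.5%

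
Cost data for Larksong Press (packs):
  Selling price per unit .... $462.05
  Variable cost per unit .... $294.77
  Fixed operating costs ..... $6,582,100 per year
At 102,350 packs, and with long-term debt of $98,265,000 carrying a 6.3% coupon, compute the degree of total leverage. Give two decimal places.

At 102,350 units, contribution = 102,350 × $167.28 = $17,121,108.00.
EBIT = $17,121,108.00 − $6,582,100 = $10,539,008.00. Interest = $6,190,695.00, so EBIT − I = $4,348,313.00.
Degree of total leverage = total CM / (EBIT − interest) = $17,121,108.00 / $4,348,313.00 = 3.9374.

3.94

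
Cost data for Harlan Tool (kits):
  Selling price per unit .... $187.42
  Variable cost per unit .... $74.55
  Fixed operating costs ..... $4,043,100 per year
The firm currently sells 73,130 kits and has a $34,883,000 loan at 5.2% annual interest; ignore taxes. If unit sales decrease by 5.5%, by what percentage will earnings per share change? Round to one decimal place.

Total contribution margin = 73,130 × $112.87 = $8,254,183.10.
Subtracting fixed costs: EBIT = $8,254,183.10 − $4,043,100 = $4,211,083.10.
Interest = $1,813,916.00, so EBIT − I = $2,397,167.10.
DCL = total CM / (EBIT − I) = $8,254,183.10 / $2,397,167.10 = 3.4433.
EPS therefore changes by 3.4433 × (-5.5%) = -18.9%.

-18.9%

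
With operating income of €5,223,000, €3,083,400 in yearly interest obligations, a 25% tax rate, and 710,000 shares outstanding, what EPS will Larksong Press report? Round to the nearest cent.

€2.26

Interest = €3,083,400.00, so EBT = €5,223,000 − €3,083,400.00 = €2,139,600.00.
After tax at 25%: net income = €2,139,600.00 × 0.75 = €1,604,700.00.
EPS = €1,604,700.00 ÷ 710,000 = €2.26.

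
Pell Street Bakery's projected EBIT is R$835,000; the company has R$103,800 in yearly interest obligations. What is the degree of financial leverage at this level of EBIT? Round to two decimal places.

Interest = R$103,800.00.
DFL = EBIT ÷ (EBIT − I) = R$835,000 ÷ (R$835,000 − R$103,800.00) = R$835,000 ÷ R$731,200.00 = 1.1420.

1.14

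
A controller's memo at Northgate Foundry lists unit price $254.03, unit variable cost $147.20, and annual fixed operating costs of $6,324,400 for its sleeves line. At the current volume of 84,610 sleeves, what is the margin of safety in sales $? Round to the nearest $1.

Unit CM = price − variable cost = $254.03 − $147.20 = $106.83. Break-even units = $6,324,400 ÷ $106.83 = 59,200.60; break-even revenue = 59,200.60 × $254.03 = $15,038,728.18.
Actual sales revenue = 84,610 × $254.03 = $21,493,478.30.
Margin of safety = $21,493,478.30 − $15,038,728.18 = $6,454,750.

$6,454,750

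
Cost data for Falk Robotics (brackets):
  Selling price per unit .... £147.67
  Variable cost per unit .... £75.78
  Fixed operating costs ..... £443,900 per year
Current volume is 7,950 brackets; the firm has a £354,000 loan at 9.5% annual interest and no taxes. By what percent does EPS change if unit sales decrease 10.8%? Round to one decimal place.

-65.7%

Total contribution margin = 7,950 × £71.89 = £571,525.50.
EBIT = £571,525.50 − £443,900 = £127,625.50.
Interest = £33,630.00, so EBIT − I = £93,995.50.
DCL = total CM / (EBIT − I) = £571,525.50 / £93,995.50 = 6.0803.
EPS therefore changes by 6.0803 × (-10.8%) = -65.7%.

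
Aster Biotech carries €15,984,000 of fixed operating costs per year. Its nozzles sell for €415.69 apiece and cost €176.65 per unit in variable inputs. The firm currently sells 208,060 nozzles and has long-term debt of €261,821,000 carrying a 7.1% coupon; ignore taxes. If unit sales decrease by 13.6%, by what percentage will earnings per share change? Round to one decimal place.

-44.6%

Total contribution margin = 208,060 × €239.04 = €49,734,662.40.
Subtracting fixed costs: EBIT = €49,734,662.40 − €15,984,000 = €33,750,662.40.
Interest = €18,589,291.00, so EBIT − I = €15,161,371.40.
DCL = total CM / (EBIT − I) = €49,734,662.40 / €15,161,371.40 = 3.2804.
%ΔEPS = DCL × %ΔSales = 3.2804 × -13.6% = -44.6%.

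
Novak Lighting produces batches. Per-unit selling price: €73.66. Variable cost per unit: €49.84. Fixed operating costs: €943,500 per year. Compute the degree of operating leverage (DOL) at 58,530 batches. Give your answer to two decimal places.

At 58,530 units, contribution = 58,530 × €23.82 = €1,394,184.60.
EBIT = €1,394,184.60 − €943,500 = €450,684.60.
Degree of operating leverage = €1,394,184.60 / €450,684.60 = 3.0935.

3.09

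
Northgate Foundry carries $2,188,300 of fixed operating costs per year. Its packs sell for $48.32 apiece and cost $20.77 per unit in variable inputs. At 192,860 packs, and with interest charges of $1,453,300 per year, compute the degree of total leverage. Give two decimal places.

Total contribution margin = 192,860 × $27.55 = $5,313,293.00.
Operating income = contribution − fixed costs = $5,313,293.00 − $2,188,300 = $3,124,993.00. Interest = $1,453,300.00.
DOL = $5,313,293.00 ÷ $3,124,993.00 = 1.7003; DFL = $3,124,993.00 ÷ $1,671,693.00 = 1.8694.
Combined leverage = 1.7003 × 1.8694 = 3.1785.

3.18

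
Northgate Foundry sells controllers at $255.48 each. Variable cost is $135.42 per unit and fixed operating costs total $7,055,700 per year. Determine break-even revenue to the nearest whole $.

$15,014,078

Contribution margin per unit = $255.48 − $135.42 = $120.06, a CM ratio of $120.06 ÷ $255.48 = 0.4699.
Break-even sales = FC ÷ CM ratio = $7,055,700 × $255.48 / $120.06 = $15,014,078.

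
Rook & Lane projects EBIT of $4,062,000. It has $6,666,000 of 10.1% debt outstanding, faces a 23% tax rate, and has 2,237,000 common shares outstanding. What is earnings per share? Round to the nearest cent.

$1.17

Pre-tax income = $4,062,000 − $673,266.00 = $3,388,734.00.
Net income = $3,388,734.00 × (1 − 0.23) = $2,609,325.18.
Per share: $2,609,325.18 / 2,237,000 shares = $1.17.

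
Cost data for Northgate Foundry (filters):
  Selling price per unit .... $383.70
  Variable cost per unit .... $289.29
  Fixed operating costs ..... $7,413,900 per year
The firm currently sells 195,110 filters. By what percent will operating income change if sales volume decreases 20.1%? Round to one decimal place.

-33.6%

At 195,110 units, contribution = 195,110 × $94.41 = $18,420,335.10.
Operating income = contribution − fixed costs = $18,420,335.10 − $7,413,900 = $11,006,435.10.
Degree of operating leverage = $18,420,335.10 / $11,006,435.10 = 1.6736.
%ΔEBIT = DOL × %ΔSales = 1.6736 × -20.1% = -33.6%.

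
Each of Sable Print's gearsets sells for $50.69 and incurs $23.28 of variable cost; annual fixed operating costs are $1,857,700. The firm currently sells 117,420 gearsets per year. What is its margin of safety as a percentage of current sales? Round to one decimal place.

42.3%

Each unit contributes $50.69 − $23.28 = $27.41. Break-even units = $1,857,700 ÷ $27.41 = 67,774.53; break-even revenue = 67,774.53 × $50.69 = $3,435,491.17.
Current sales = 117,420 × $50.69 = $5,952,019.80.
Margin of safety = ($5,952,019.80 − $3,435,491.17) ÷ $5,952,019.80 = 42.3%.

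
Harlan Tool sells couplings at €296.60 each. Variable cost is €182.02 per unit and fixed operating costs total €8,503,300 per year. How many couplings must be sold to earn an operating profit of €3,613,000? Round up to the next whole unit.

Each unit contributes €296.60 − €182.02 = €114.58.
Required volume = (fixed costs + target profit) ÷ CM = (€8,503,300 + €3,613,000) ÷ €114.58 = 105,745.33, so 105,746 couplings.

105,746 couplings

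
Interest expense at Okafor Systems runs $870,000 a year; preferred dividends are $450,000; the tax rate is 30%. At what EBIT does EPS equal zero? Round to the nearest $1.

$1,512,857

Preferred dividends are paid after tax, so their pre-tax equivalent is $450,000 ÷ (1 − 0.30) = $642,857.14.
EPS = 0 when EBIT covers interest plus the pre-tax preferred burden: $870,000 + $642,857.14 = $1,512,857.14.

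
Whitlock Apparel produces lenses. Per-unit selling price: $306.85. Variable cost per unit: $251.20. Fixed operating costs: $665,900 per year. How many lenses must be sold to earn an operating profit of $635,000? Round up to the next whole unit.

23,377 lenses

Unit CM = price − variable cost = $306.85 − $251.20 = $55.65.
Required volume = (fixed costs + target profit) ÷ CM = ($665,900 + $635,000) ÷ $55.65 = 23,376.46, so 23,377 lenses.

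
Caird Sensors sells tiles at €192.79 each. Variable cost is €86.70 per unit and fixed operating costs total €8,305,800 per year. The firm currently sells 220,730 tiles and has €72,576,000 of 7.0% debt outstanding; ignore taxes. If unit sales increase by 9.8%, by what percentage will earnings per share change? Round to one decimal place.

+22.9%

Contribution at this volume is 220,730 × €106.09 = €23,417,245.70.
Subtracting fixed costs: EBIT = €23,417,245.70 − €8,305,800 = €15,111,445.70.
After interest of €5,080,320.00, pre-tax earnings = €10,031,125.70.
Degree of combined leverage = contribution ÷ (EBIT − I) = €23,417,245.70 ÷ €10,031,125.70 = 2.3345.
EPS therefore changes by 2.3345 × (+9.8%) = +22.9%.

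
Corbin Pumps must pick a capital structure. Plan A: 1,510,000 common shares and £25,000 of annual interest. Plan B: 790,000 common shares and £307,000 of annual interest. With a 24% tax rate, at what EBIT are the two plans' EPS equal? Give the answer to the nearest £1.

£616,417

Set EPS_A = EPS_B: (EBIT − £25,000)(1 − 0.24) ÷ 1,510,000 = (EBIT − £307,000)(1 − 0.24) ÷ 790,000.
The (1 − t) factor cancels: (EBIT − 25,000) × 790,000 = (EBIT − 307,000) × 1,510,000.
EBIT × (1,510,000 − 790,000) = 307,000 × 1,510,000 − 25,000 × 790,000 = 443,820,000,000, so EBIT = 443,820,000,000 ÷ 720,000 = 616,416.67.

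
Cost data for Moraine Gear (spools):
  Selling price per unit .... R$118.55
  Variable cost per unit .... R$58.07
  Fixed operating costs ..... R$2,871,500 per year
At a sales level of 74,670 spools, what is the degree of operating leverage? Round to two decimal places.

2.75

Total contribution margin = 74,670 × R$60.48 = R$4,516,041.60.
Operating income = contribution − fixed costs = R$4,516,041.60 − R$2,871,500 = R$1,644,541.60.
Degree of operating leverage = R$4,516,041.60 / R$1,644,541.60 = 2.7461.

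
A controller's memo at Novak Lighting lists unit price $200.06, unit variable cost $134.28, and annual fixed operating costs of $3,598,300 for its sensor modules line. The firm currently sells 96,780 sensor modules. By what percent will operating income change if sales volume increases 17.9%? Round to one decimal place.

At 96,780 units, contribution = 96,780 × $65.78 = $6,366,188.40.
Operating income = contribution − fixed costs = $6,366,188.40 − $3,598,300 = $2,767,888.40.
So DOL = total CM / EBIT = $6,366,188.40 / $2,767,888.40 = 2.3000.
Operating income changes by 2.3000 × +17.9% = +41.2%.

+41.2%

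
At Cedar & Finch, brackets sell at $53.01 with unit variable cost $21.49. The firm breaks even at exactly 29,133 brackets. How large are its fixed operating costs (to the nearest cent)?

$918,272.16

Each unit contributes $53.01 − $21.49 = $31.52.
Fixed costs = break-even units × CM = 29,133 × $31.52 = $918,272.16.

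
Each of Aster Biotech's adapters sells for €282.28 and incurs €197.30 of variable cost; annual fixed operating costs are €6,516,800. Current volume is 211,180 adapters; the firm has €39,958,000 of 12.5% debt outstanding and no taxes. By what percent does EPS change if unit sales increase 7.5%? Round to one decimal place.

Total contribution margin = 211,180 × €84.98 = €17,946,076.40.
Subtracting fixed costs: EBIT = €17,946,076.40 − €6,516,800 = €11,429,276.40.
After interest of €4,994,750.00, pre-tax earnings = €6,434,526.40.
Degree of combined leverage = contribution ÷ (EBIT − I) = €17,946,076.40 ÷ €6,434,526.40 = 2.7890.
EPS therefore changes by 2.7890 × (+7.5%) = +20.9%.

+20.9%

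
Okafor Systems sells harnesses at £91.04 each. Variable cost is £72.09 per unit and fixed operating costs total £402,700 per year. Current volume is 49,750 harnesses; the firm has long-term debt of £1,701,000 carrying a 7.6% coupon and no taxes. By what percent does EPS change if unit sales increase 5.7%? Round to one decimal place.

+13.1%

Total contribution margin = 49,750 × £18.95 = £942,762.50.
EBIT = £942,762.50 − £402,700 = £540,062.50.
Interest = £129,276.00, so EBIT − I = £410,786.50.
DCL = total CM / (EBIT − I) = £942,762.50 / £410,786.50 = 2.2950.
EPS therefore changes by 2.2950 × (+5.7%) = +13.1%.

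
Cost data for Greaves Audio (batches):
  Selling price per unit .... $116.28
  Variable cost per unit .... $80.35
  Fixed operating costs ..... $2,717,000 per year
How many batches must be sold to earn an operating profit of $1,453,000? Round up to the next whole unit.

116,060 batches

Contribution margin per unit = $116.28 − $80.35 = $35.93.
Required volume = (fixed costs + target profit) ÷ CM = ($2,717,000 + $1,453,000) ÷ $35.93 = 116,059.00, so 116,060 batches.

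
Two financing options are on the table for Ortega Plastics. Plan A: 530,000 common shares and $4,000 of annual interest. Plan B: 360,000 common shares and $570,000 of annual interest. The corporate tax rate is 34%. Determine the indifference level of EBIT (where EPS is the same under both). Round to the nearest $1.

At indifference, (EBIT − 4,000)(1 − t)/530,000 = (EBIT − 570,000)(1 − t)/360,000.
Cancelling (1 − t) and cross-multiplying: 360,000·(EBIT − 4,000) = 530,000·(EBIT − 570,000).
EBIT × (530,000 − 360,000) = 570,000 × 530,000 − 4,000 × 360,000 = 300,660,000,000, so EBIT = 300,660,000,000 ÷ 170,000 = 1,768,588.24.

$1,768,588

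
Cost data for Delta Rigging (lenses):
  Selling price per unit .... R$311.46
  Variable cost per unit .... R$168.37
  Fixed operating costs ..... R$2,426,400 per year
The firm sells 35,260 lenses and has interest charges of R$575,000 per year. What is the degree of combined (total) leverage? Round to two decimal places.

2.47

At 35,260 units, contribution = 35,260 × R$143.09 = R$5,045,353.40.
Subtracting fixed costs: EBIT = R$5,045,353.40 − R$2,426,400 = R$2,618,953.40. Interest = R$575,000.00, so EBIT − I = R$2,043,953.40.
Degree of total leverage = total CM / (EBIT − interest) = R$5,045,353.40 / R$2,043,953.40 = 2.4684.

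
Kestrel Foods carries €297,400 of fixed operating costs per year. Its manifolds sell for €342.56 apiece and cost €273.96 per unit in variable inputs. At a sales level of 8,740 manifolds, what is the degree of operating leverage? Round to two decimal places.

At 8,740 units, contribution = 8,740 × €68.60 = €599,564.00.
EBIT = €599,564.00 − €297,400 = €302,164.00.
Degree of operating leverage = €599,564.00 / €302,164.00 = 1.9842.

1.98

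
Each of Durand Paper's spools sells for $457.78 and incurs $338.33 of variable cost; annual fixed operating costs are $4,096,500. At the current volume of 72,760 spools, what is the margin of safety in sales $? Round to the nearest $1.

$17,608,652

Contribution margin per unit = $457.78 − $338.33 = $119.45. Break-even units = $4,096,500 ÷ $119.45 = 34,294.68; break-even revenue = 34,294.68 × $457.78 = $15,699,420.43.
Actual sales revenue = 72,760 × $457.78 = $33,308,072.80.
Margin of safety = $33,308,072.80 − $15,699,420.43 = $17,608,652.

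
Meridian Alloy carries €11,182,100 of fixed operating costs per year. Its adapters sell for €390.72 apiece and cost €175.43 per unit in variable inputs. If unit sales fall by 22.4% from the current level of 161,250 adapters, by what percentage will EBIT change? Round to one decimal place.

-33.0%

At 161,250 units, contribution = 161,250 × €215.29 = €34,715,512.50.
Subtracting fixed costs: EBIT = €34,715,512.50 − €11,182,100 = €23,533,412.50.
So DOL = total CM / EBIT = €34,715,512.50 / €23,533,412.50 = 1.4752.
So EBIT moves 1.4752 × (-22.4%) = -33.0%.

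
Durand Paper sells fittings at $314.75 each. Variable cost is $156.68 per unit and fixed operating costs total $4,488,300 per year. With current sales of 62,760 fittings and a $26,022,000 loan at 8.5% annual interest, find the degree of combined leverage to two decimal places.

3.08

Total contribution margin = 62,760 × $158.07 = $9,920,473.20.
Subtracting fixed costs: EBIT = $9,920,473.20 − $4,488,300 = $5,432,173.20. Interest = $2,211,870.00, so EBIT − I = $3,220,303.20.
DCL = contribution ÷ (EBIT − I) = $9,920,473.20 ÷ $3,220,303.20 = 3.0806.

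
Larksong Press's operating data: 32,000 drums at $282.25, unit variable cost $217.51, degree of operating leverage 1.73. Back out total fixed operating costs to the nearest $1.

$874,177

Contribution at this volume is 32,000 × $64.74 = $2,071,680.00.
DOL = contribution / EBIT, so EBIT = $2,071,680.00 / 1.73 = $1,197,502.89.
Fixed costs = CM − EBIT = $2,071,680.00 − $1,197,502.89 = $874,177.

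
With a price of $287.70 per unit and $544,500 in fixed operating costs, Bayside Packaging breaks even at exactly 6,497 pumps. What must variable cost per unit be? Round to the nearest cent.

Contribution per unit must be FC / Q = $544,500 / 6,497 = $83.8079.
Hence VC = price − CM = $287.70 − $83.8079 = $203.89.

$203.89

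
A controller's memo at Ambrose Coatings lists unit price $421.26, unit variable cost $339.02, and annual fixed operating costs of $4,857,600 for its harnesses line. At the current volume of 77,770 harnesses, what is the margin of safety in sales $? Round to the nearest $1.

Unit CM = price − variable cost = $421.26 − $339.02 = $82.24. Break-even units = $4,857,600 ÷ $82.24 = 59,066.15; break-even revenue = 59,066.15 × $421.26 = $24,882,205.45.
Current sales = 77,770 × $421.26 = $32,761,390.20.
Margin of safety = $32,761,390.20 − $24,882,205.45 = $7,879,185.

$7,879,185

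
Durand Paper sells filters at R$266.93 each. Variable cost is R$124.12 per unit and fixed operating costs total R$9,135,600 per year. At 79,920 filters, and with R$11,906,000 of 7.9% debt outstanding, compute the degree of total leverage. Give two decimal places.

8.54

Total contribution margin = 79,920 × R$142.81 = R$11,413,375.20.
EBIT = R$11,413,375.20 − R$9,135,600 = R$2,277,775.20. Interest = R$940,574.00, so EBIT − I = R$1,337,201.20.
DCL = contribution ÷ (EBIT − I) = R$11,413,375.20 ÷ R$1,337,201.20 = 8.5353.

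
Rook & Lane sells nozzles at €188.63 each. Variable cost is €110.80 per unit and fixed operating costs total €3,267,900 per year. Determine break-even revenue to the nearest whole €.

CM per unit = €188.63 − €110.80 = €77.83; CM ratio = €77.83 / €188.63 = 0.4126.
Break-even sales = FC ÷ CM ratio = €3,267,900 × €188.63 / €77.83 = €7,920,133.

€7,920,133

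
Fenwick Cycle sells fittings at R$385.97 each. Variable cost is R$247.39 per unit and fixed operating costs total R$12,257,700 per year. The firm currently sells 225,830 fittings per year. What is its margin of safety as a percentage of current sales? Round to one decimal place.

60.8%

Unit CM = price − variable cost = R$385.97 − R$247.39 = R$138.58. Break-even units = R$12,257,700 ÷ R$138.58 = 88,452.16; break-even revenue = 88,452.16 × R$385.97 = R$34,139,879.27.
Actual sales revenue = 225,830 × R$385.97 = R$87,163,605.10.
Margin of safety = (R$87,163,605.10 − R$34,139,879.27) ÷ R$87,163,605.10 = 60.8%.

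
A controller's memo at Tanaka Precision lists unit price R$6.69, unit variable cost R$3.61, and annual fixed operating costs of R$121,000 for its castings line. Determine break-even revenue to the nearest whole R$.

CM per unit = R$6.69 − R$3.61 = R$3.08; CM ratio = R$3.08 / R$6.69 = 0.4604.
Break-even revenue = fixed costs × price ÷ CM = R$121,000 × R$6.69 ÷ R$3.08 = R$262,821.

R$262,821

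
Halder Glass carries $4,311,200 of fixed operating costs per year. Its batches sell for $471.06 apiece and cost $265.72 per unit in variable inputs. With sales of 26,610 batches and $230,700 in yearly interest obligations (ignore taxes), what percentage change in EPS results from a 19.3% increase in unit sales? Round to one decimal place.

+114.4%

Contribution at this volume is 26,610 × $205.34 = $5,464,097.40.
Subtracting fixed costs: EBIT = $5,464,097.40 − $4,311,200 = $1,152,897.40.
Interest = $230,700.00, so EBIT − I = $922,197.40.
Degree of combined leverage = contribution ÷ (EBIT − I) = $5,464,097.40 ÷ $922,197.40 = 5.9251.
EPS therefore changes by 5.9251 × (+19.3%) = +114.4%.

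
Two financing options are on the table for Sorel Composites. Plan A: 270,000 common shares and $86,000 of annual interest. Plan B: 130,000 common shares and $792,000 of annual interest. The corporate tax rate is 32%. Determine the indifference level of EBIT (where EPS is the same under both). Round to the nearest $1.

Set EPS_A = EPS_B: (EBIT − $86,000)(1 − 0.32) ÷ 270,000 = (EBIT − $792,000)(1 − 0.32) ÷ 130,000.
The (1 − t) factor cancels: (EBIT − 86,000) × 130,000 = (EBIT − 792,000) × 270,000.
EBIT × (270,000 − 130,000) = 792,000 × 270,000 − 86,000 × 130,000 = 202,660,000,000, so EBIT = 202,660,000,000 ÷ 140,000 = 1,447,571.43.

$1,447,571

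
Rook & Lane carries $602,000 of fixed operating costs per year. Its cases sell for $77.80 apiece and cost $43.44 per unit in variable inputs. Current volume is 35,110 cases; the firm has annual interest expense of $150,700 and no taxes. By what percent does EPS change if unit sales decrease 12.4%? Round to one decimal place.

-33.0%

Total contribution margin = 35,110 × $34.36 = $1,206,379.60.
Subtracting fixed costs: EBIT = $1,206,379.60 − $602,000 = $604,379.60.
Interest = $150,700.00, so EBIT − I = $453,679.60.
DCL = total CM / (EBIT − I) = $1,206,379.60 / $453,679.60 = 2.6591.
EPS therefore changes by 2.6591 × (-12.4%) = -33.0%.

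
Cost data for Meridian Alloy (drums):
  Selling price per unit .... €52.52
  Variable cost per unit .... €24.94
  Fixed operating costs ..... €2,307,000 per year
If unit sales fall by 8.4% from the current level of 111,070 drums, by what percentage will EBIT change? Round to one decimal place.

-34.0%

Contribution at this volume is 111,070 × €27.58 = €3,063,310.60.
EBIT = €3,063,310.60 − €2,307,000 = €756,310.60.
So DOL = total CM / EBIT = €3,063,310.60 / €756,310.60 = 4.0503.
%ΔEBIT = DOL × %ΔSales = 4.0503 × -8.4% = -34.0%.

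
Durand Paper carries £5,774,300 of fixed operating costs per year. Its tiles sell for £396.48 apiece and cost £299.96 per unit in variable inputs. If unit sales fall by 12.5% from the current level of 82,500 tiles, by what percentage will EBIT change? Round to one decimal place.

-45.5%

Contribution at this volume is 82,500 × £96.52 = £7,962,900.00.
EBIT = £7,962,900.00 − £5,774,300 = £2,188,600.00.
So DOL = total CM / EBIT = £7,962,900.00 / £2,188,600.00 = 3.6384.
%ΔEBIT = DOL × %ΔSales = 3.6384 × -12.5% = -45.5%.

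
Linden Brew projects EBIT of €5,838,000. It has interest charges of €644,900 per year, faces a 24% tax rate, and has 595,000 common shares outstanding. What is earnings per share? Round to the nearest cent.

Interest = €644,900.00, so EBT = €5,838,000 − €644,900.00 = €5,193,100.00.
Net income = €5,193,100.00 × (1 − 0.24) = €3,946,756.00.
Per share: €3,946,756.00 / 595,000 shares = €6.63.

€6.63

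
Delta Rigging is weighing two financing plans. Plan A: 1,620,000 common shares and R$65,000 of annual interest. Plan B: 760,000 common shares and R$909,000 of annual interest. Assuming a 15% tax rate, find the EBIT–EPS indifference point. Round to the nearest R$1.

Set EPS_A = EPS_B: (EBIT − R$65,000)(1 − 0.15) ÷ 1,620,000 = (EBIT − R$909,000)(1 − 0.15) ÷ 760,000.
Cancelling (1 − t) and cross-multiplying: 760,000·(EBIT − 65,000) = 1,620,000·(EBIT − 909,000).
Solving, EBIT = (909,000·1,620,000 − 65,000·760,000) / (1,620,000 − 760,000) = 1,423,180,000,000 / 860,000 = 1,654,860.47.

R$1,654,860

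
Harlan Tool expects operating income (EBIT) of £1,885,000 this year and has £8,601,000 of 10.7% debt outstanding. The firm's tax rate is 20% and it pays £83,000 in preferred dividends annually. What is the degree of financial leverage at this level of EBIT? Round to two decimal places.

Annual interest charges come to £920,307.00.
Pre-tax preferred-dividend burden = £83,000 ÷ (1 − 0.20) = £103,750.00.
DFL = EBIT ÷ [EBIT − I − D_p/(1−t)] = £1,885,000 ÷ [£1,885,000 − £920,307.00 − £103,750.00] = £1,885,000 ÷ £860,943.00 = 2.1895.

2.19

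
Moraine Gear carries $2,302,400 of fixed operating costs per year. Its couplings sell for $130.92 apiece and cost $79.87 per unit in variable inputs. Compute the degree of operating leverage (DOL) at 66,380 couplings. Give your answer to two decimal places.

At 66,380 units, contribution = 66,380 × $51.05 = $3,388,699.00.
Subtracting fixed costs: EBIT = $3,388,699.00 − $2,302,400 = $1,086,299.00.
So DOL = total CM / EBIT = $3,388,699.00 / $1,086,299.00 = 3.1195.

3.12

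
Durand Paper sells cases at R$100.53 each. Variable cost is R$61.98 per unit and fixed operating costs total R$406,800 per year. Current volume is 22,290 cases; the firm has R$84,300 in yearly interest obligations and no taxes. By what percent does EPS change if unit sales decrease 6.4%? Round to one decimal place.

Contribution at this volume is 22,290 × R$38.55 = R$859,279.50.
Subtracting fixed costs: EBIT = R$859,279.50 − R$406,800 = R$452,479.50.
Interest = R$84,300.00, so EBIT − I = R$368,179.50.
Degree of combined leverage = contribution ÷ (EBIT − I) = R$859,279.50 ÷ R$368,179.50 = 2.3339.
%ΔEPS = DCL × %ΔSales = 2.3339 × -6.4% = -14.9%.

-14.9%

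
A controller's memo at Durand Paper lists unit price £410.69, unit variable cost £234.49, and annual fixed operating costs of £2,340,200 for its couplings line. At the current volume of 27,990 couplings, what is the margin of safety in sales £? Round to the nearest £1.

Contribution margin per unit = £410.69 − £234.49 = £176.20. Break-even units = £2,340,200 ÷ £176.20 = 13,281.50; break-even revenue = 13,281.50 × £410.69 = £5,454,578.54.
Actual sales revenue = 27,990 × £410.69 = £11,495,213.10.
Margin of safety = £11,495,213.10 − £5,454,578.54 = £6,040,635.

£6,040,635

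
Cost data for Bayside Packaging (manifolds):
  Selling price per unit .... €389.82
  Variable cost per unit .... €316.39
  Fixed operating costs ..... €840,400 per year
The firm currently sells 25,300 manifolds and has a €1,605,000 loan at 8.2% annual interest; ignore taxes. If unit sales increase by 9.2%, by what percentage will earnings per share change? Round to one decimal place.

At 25,300 units, contribution = 25,300 × €73.43 = €1,857,779.00.
Operating income = contribution − fixed costs = €1,857,779.00 − €840,400 = €1,017,379.00.
After interest of €131,610.00, pre-tax earnings = €885,769.00.
DCL = total CM / (EBIT − I) = €1,857,779.00 / €885,769.00 = 2.0974.
EPS therefore changes by 2.0974 × (+9.2%) = +19.3%.

+19.3%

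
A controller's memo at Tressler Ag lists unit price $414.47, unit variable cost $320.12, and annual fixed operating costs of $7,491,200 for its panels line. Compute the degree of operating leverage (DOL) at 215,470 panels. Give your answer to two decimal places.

At 215,470 units, contribution = 215,470 × $94.35 = $20,329,594.50.
Operating income = contribution − fixed costs = $20,329,594.50 − $7,491,200 = $12,838,394.50.
Degree of operating leverage = $20,329,594.50 / $12,838,394.50 = 1.5835.

1.58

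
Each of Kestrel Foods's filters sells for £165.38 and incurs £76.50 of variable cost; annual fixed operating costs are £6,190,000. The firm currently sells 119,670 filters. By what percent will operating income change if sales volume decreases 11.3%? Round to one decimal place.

-27.0%

At 119,670 units, contribution = 119,670 × £88.88 = £10,636,269.60.
EBIT = £10,636,269.60 − £6,190,000 = £4,446,269.60.
DOL = contribution ÷ EBIT = £10,636,269.60 ÷ £4,446,269.60 = 2.3922.
So EBIT moves 2.3922 × (-11.3%) = -27.0%.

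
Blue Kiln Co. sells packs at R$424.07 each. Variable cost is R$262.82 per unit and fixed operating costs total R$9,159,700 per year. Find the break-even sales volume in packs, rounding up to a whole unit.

56,805 packs

Contribution margin per unit = R$424.07 − R$262.82 = R$161.25.
Break-even Q = R$9,159,700 / R$161.25 = 56,804.34 → 56,805 packs.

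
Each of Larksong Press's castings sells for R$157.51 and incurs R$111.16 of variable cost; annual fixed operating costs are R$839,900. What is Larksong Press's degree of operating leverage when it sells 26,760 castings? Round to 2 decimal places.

3.10

Contribution at this volume is 26,760 × R$46.35 = R$1,240,326.00.
EBIT = R$1,240,326.00 − R$839,900 = R$400,426.00.
So DOL = total CM / EBIT = R$1,240,326.00 / R$400,426.00 = 3.0975.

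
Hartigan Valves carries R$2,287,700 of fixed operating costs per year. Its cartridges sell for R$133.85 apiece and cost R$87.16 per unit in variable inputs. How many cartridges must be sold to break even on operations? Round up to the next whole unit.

48,998 cartridges

Each unit contributes R$133.85 − R$87.16 = R$46.69.
Break-even volume = fixed costs ÷ CM per unit = R$2,287,700 ÷ R$46.69 = 48,997.64, so 48,998 cartridges.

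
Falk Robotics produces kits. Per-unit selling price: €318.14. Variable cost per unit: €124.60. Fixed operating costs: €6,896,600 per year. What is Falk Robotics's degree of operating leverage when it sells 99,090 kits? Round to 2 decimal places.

Contribution at this volume is 99,090 × €193.54 = €19,177,878.60.
Subtracting fixed costs: EBIT = €19,177,878.60 − €6,896,600 = €12,281,278.60.
Degree of operating leverage = €19,177,878.60 / €12,281,278.60 = 1.5616.

1.56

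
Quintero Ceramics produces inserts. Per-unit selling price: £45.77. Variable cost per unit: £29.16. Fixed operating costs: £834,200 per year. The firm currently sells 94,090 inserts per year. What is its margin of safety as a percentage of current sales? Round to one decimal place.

Contribution margin per unit = £45.77 − £29.16 = £16.61. Break-even units = £834,200 ÷ £16.61 = 50,222.76; break-even revenue = 50,222.76 × £45.77 = £2,298,695.61.
Actual sales revenue = 94,090 × £45.77 = £4,306,499.30.
Margin of safety = (£4,306,499.30 − £2,298,695.61) ÷ £4,306,499.30 = 46.6%.

46.6%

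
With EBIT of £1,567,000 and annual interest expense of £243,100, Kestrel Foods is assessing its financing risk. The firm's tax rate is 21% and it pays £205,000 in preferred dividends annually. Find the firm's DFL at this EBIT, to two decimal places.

Interest = £243,100.00.
Pre-tax preferred-dividend burden = £205,000 ÷ (1 − 0.21) = £259,493.67.
DFL = EBIT ÷ [EBIT − I − D_p/(1−t)] = £1,567,000 ÷ [£1,567,000 − £243,100.00 − £259,493.67] = £1,567,000 ÷ £1,064,406.33 = 1.4722.

1.47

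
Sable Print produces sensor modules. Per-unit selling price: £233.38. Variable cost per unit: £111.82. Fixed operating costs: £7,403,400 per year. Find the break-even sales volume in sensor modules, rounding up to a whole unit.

Unit CM = price − variable cost = £233.38 − £111.82 = £121.56.
Break-even Q = £7,403,400 / £121.56 = 60,903.26 → 60,904 sensor modules.

60,904 sensor modules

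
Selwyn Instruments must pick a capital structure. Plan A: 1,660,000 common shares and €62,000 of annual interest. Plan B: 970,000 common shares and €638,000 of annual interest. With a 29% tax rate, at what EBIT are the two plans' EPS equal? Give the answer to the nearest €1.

€1,447,739

At indifference, (EBIT − 62,000)(1 − t)/1,660,000 = (EBIT − 638,000)(1 − t)/970,000.
The (1 − t) factor cancels: (EBIT − 62,000) × 970,000 = (EBIT − 638,000) × 1,660,000.
EBIT × (1,660,000 − 970,000) = 638,000 × 1,660,000 − 62,000 × 970,000 = 998,940,000,000, so EBIT = 998,940,000,000 ÷ 690,000 = 1,447,739.13.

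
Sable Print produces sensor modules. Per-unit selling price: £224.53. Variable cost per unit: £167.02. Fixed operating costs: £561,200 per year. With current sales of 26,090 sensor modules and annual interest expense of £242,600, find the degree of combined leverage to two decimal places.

2.15

Contribution at this volume is 26,090 × £57.51 = £1,500,435.90.
Subtracting fixed costs: EBIT = £1,500,435.90 − £561,200 = £939,235.90. Interest = £242,600.00, so EBIT − I = £696,635.90.
Degree of total leverage = total CM / (EBIT − interest) = £1,500,435.90 / £696,635.90 = 2.1538.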